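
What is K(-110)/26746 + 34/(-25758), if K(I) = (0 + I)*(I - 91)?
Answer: 142150004/172230867 ≈ 0.82535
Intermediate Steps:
K(I) = I*(-91 + I)
K(-110)/26746 + 34/(-25758) = -110*(-91 - 110)/26746 + 34/(-25758) = -110*(-201)*(1/26746) + 34*(-1/25758) = 22110*(1/26746) - 17/12879 = 11055/13373 - 17/12879 = 142150004/172230867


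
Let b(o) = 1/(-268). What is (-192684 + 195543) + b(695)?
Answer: 766211/268 ≈ 2859.0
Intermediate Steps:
b(o) = -1/268
(-192684 + 195543) + b(695) = (-192684 + 195543) - 1/268 = 2859 - 1/268 = 766211/268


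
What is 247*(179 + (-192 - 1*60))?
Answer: -18031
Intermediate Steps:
247*(179 + (-192 - 1*60)) = 247*(179 + (-192 - 60)) = 247*(179 - 252) = 247*(-73) = -18031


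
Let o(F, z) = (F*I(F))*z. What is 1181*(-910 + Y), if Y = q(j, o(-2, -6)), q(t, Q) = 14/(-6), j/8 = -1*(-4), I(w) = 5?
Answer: -3232397/3 ≈ -1.0775e+6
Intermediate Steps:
j = 32 (j = 8*(-1*(-4)) = 8*4 = 32)
o(F, z) = 5*F*z (o(F, z) = (F*5)*z = (5*F)*z = 5*F*z)
q(t, Q) = -7/3 (q(t, Q) = 14*(-⅙) = -7/3)
Y = -7/3 ≈ -2.3333
1181*(-910 + Y) = 1181*(-910 - 7/3) = 1181*(-2737/3) = -3232397/3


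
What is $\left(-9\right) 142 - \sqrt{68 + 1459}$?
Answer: $-1278 - \sqrt{1527} \approx -1317.1$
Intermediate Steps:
$\left(-9\right) 142 - \sqrt{68 + 1459} = -1278 - \sqrt{1527}$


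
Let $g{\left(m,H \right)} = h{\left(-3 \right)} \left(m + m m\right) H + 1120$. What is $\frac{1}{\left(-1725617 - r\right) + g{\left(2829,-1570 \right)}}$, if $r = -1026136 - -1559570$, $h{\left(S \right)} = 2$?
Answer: $- \frac{1}{25141317731} \approx -3.9775 \cdot 10^{-11}$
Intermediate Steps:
$r = 533434$ ($r = -1026136 + 1559570 = 533434$)
$g{\left(m,H \right)} = 1120 + H \left(2 m + 2 m^{2}\right)$ ($g{\left(m,H \right)} = 2 \left(m + m m\right) H + 1120 = 2 \left(m + m^{2}\right) H + 1120 = \left(2 m + 2 m^{2}\right) H + 1120 = H \left(2 m + 2 m^{2}\right) + 1120 = 1120 + H \left(2 m + 2 m^{2}\right)$)
$\frac{1}{\left(-1725617 - r\right) + g{\left(2829,-1570 \right)}} = \frac{1}{\left(-1725617 - 533434\right) + \left(1120 + 2 \left(-1570\right) 2829 + 2 \left(-1570\right) 2829^{2}\right)} = \frac{1}{\left(-1725617 - 533434\right) + \left(1120 - 8883060 + 2 \left(-1570\right) 8003241\right)} = \frac{1}{-2259051 - 25139058680} = \frac{1}{-25141317731} = - \frac{1}{25141317731}$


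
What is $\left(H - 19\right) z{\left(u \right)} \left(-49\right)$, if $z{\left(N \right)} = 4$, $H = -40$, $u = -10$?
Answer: $11564$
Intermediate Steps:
$\left(H - 19\right) z{\left(u \right)} \left(-49\right) = \left(-40 - 19\right) 4 \left(-49\right) = \left(-59\right) 4 \left(-49\right) = \left(-236\right) \left(-49\right) = 11564$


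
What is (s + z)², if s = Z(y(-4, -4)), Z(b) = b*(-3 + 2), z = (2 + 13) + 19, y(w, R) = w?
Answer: 1444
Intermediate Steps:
z = 34 (z = 15 + 19 = 34)
Z(b) = -b (Z(b) = b*(-1) = -b)
s = 4 (s = -1*(-4) = 4)
(s + z)² = (4 + 34)² = 38² = 1444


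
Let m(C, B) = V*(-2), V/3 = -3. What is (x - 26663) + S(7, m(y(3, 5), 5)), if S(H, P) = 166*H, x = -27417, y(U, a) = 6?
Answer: -52918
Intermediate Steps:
V = -9 (V = 3*(-3) = -9)
m(C, B) = 18 (m(C, B) = -9*(-2) = 18)
(x - 26663) + S(7, m(y(3, 5), 5)) = (-27417 - 26663) + 166*7 = -54080 + 1162 = -52918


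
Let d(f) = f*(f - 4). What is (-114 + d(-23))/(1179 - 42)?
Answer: 169/379 ≈ 0.44591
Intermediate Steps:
d(f) = f*(-4 + f)
(-114 + d(-23))/(1179 - 42) = (-114 - 23*(-4 - 23))/(1179 - 42) = (-114 - 23*(-27))/1137 = (-114 + 621)*(1/1137) = 507*(1/1137) = 169/379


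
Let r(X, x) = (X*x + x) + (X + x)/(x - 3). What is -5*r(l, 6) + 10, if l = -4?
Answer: 290/3 ≈ 96.667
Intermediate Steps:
r(X, x) = x + X*x + (X + x)/(-3 + x) (r(X, x) = (x + X*x) + (X + x)/(-3 + x) = x + X*x + (X + x)/(-3 + x))
-5*r(l, 6) + 10 = -5*(-4 + 6² - 2*6 - 4*6² - 3*(-4)*6)/(-3 + 6) + 10 = -5*(-4 + 36 - 12 - 4*36 + 72)/3 + 10 = -5*(-4 + 36 - 12 - 144 + 72)/3 + 10 = -5*(-52)/3 + 10 = -5*(-52/3) + 10 = 260/3 + 10 = 290/3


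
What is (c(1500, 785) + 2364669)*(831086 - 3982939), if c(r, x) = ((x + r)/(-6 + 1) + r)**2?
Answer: -10881829215854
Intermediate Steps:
c(r, x) = (-x/5 + 4*r/5)**2 (c(r, x) = ((r + x)/(-5) + r)**2 = ((r + x)*(-1/5) + r)**2 = ((-r/5 - x/5) + r)**2 = (-x/5 + 4*r/5)**2)
(c(1500, 785) + 2364669)*(831086 - 3982939) = ((-1*785 + 4*1500)**2/25 + 2364669)*(831086 - 3982939) = ((-785 + 6000)**2/25 + 2364669)*(-3151853) = ((1/25)*5215**2 + 2364669)*(-3151853) = ((1/25)*27196225 + 2364669)*(-3151853) = (1087849 + 2364669)*(-3151853) = 3452518*(-3151853) = -10881829215854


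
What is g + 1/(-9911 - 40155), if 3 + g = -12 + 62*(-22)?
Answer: -69041015/50066 ≈ -1379.0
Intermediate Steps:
g = -1379 (g = -3 + (-12 + 62*(-22)) = -3 + (-12 - 1364) = -3 - 1376 = -1379)
g + 1/(-9911 - 40155) = -1379 + 1/(-9911 - 40155) = -1379 + 1/(-50066) = -1379 - 1/50066 = -69041015/50066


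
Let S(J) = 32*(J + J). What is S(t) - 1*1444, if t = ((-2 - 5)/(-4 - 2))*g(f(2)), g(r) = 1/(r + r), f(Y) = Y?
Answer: -4276/3 ≈ -1425.3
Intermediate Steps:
g(r) = 1/(2*r)
t = 7/24 (t = ((-2 - 5)/(-4 - 2))*((½)/2) = (-7/(-6))*((½)*(½)) = -7*(-⅙)*(¼) = (7/6)*(¼) = 7/24 ≈ 0.29167)
S(J) = 64*J (S(J) = 32*(2*J) = 64*J)
S(t) - 1*1444 = 64*(7/24) - 1*1444 = 56/3 - 1444 = -4276/3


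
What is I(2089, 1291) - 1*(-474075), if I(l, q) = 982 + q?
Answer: 476348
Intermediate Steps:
I(2089, 1291) - 1*(-474075) = (982 + 1291) - 1*(-474075) = 2273 + 474075 = 476348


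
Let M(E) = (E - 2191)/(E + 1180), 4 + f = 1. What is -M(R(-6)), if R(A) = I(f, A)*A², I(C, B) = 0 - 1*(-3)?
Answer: 2083/1288 ≈ 1.6172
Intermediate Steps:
f = -3 (f = -4 + 1 = -3)
I(C, B) = 3 (I(C, B) = 0 + 3 = 3)
R(A) = 3*A²
M(E) = (-2191 + E)/(1180 + E)
-M(R(-6)) = -(-2191 + 3*(-6)²)/(1180 + 3*(-6)²) = -(-2191 + 3*36)/(1180 + 3*36) = -(-2191 + 108)/(1180 + 108) = -(-2083)/1288 = -1*(-2083/1288) = 2083/1288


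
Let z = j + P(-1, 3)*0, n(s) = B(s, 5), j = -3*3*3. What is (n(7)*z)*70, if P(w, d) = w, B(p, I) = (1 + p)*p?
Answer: -105840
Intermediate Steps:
B(p, I) = p*(1 + p)
j = -27 (j = -9*3 = -27)
n(s) = s*(1 + s)
z = -27 (z = -27 - 1*0 = -27 + 0 = -27)
(n(7)*z)*70 = ((7*(1 + 7))*(-27))*70 = ((7*8)*(-27))*70 = (56*(-27))*70 = -1512*70 = -105840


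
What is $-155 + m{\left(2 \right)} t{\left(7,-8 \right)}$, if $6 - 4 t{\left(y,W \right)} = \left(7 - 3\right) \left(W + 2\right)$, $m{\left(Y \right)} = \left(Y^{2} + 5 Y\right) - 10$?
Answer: $-125$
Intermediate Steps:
$m{\left(Y \right)} = -10 + Y^{2} + 5 Y$
$t{\left(y,W \right)} = - \frac{1}{2} - W$ ($t{\left(y,W \right)} = \frac{3}{2} - \frac{\left(7 - 3\right) \left(W + 2\right)}{4} = \frac{3}{2} - \frac{4 \left(2 + W\right)}{4} = \frac{3}{2} - \frac{8 + 4 W}{4} = \frac{3}{2} - \left(2 + W\right) = - \frac{1}{2} - W$)
$-155 + m{\left(2 \right)} t{\left(7,-8 \right)} = -155 + \left(-10 + 2^{2} + 5 \cdot 2\right) \left(- \frac{1}{2} - -8\right) = -155 + \left(-10 + 4 + 10\right) \left(- \frac{1}{2} + 8\right) = -155 + 4 \cdot \frac{15}{2} = -155 + 30 = -125$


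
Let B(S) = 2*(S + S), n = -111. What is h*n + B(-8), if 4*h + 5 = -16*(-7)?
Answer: -12005/4 ≈ -3001.3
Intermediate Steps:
B(S) = 4*S (B(S) = 2*(2*S) = 4*S)
h = 107/4 (h = -5/4 + (-16*(-7))/4 = -5/4 + (¼)*112 = -5/4 + 28 = 107/4 ≈ 26.750)
h*n + B(-8) = (107/4)*(-111) + 4*(-8) = -11877/4 - 32 = -12005/4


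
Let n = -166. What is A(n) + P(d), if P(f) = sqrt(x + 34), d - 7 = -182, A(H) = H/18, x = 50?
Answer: -83/9 + 2*sqrt(21) ≈ -0.057071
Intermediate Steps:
A(H) = H/18 (A(H) = H*(1/18) = H/18)
d = -175 (d = 7 - 182 = -175)
P(f) = 2*sqrt(21) (P(f) = sqrt(50 + 34) = sqrt(84) = 2*sqrt(21))
A(n) + P(d) = (1/18)*(-166) + 2*sqrt(21) = -83/9 + 2*sqrt(21)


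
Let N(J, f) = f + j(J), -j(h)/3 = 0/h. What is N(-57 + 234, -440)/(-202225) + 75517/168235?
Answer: 613817949/1360852915 ≈ 0.45105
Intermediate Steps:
j(h) = 0 (j(h) = -0/h = -3*0 = 0)
N(J, f) = f (N(J, f) = f + 0 = f)
N(-57 + 234, -440)/(-202225) + 75517/168235 = -440/(-202225) + 75517/168235 = -440*(-1/202225) + 75517*(1/168235) = 88/40445 + 75517/168235 = 613817949/1360852915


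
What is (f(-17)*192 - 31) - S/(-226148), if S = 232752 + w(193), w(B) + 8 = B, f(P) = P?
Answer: -744924723/226148 ≈ -3294.0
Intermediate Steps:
w(B) = -8 + B
S = 232937 (S = 232752 + (-8 + 193) = 232752 + 185 = 232937)
(f(-17)*192 - 31) - S/(-226148) = (-17*192 - 31) - 232937/(-226148) = (-3264 - 31) - 232937*(-1)/226148 = -3295 - 1*(-232937/226148) = -3295 + 232937/226148 = -744924723/226148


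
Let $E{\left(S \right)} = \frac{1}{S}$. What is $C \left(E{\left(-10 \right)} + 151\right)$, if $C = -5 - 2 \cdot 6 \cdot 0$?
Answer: $- \frac{1509}{2} \approx -754.5$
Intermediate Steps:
$C = -5$ ($C = -5 - 0 = -5 + 0 = -5$)
$C \left(E{\left(-10 \right)} + 151\right) = - 5 \left(\frac{1}{-10} + 151\right) = - 5 \left(- \frac{1}{10} + 151\right) = \left(-5\right) \frac{1509}{10} = - \frac{1509}{2}$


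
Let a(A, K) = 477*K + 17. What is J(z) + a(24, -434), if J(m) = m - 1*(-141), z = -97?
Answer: -206957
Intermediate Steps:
a(A, K) = 17 + 477*K
J(m) = 141 + m (J(m) = m + 141 = 141 + m)
J(z) + a(24, -434) = (141 - 97) + (17 + 477*(-434)) = 44 + (17 - 207018) = 44 - 207001 = -206957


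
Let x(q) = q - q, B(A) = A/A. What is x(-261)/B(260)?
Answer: 0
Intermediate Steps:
B(A) = 1
x(q) = 0
x(-261)/B(260) = 0/1 = 0*1 = 0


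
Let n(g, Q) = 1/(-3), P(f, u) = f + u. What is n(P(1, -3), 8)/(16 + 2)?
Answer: -1/54 ≈ -0.018519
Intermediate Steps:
n(g, Q) = -1/3
n(P(1, -3), 8)/(16 + 2) = -1/3/(16 + 2) = -1/3/18 = (1/18)*(-1/3) = -1/54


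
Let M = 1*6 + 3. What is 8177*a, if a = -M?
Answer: -73593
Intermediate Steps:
M = 9 (M = 6 + 3 = 9)
a = -9 (a = -1*9 = -9)
8177*a = 8177*(-9) = -73593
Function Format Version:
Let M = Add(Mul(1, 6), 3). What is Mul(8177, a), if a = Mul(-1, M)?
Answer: -73593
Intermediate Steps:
M = 9 (M = Add(6, 3) = 9)
a = -9 (a = Mul(-1, 9) = -9)
Mul(8177, a) = Mul(8177, -9) = -73593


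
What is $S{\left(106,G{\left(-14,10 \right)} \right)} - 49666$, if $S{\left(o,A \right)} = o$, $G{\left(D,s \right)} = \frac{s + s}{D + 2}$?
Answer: $-49560$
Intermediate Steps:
$G{\left(D,s \right)} = \frac{2 s}{2 + D}$
$S{\left(106,G{\left(-14,10 \right)} \right)} - 49666 = 106 - 49666 = -49560$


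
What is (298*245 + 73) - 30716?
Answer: 42367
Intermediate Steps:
(298*245 + 73) - 30716 = (73010 + 73) - 30716 = 73083 - 30716 = 42367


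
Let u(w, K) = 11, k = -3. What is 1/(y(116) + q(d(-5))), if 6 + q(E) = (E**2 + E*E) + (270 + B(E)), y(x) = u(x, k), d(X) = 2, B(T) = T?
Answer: 1/285 ≈ 0.0035088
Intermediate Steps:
y(x) = 11
q(E) = 264 + E + 2*E**2 (q(E) = -6 + ((E**2 + E*E) + (270 + E)) = -6 + ((E**2 + E**2) + (270 + E)) = -6 + (2*E**2 + (270 + E)) = -6 + (270 + E + 2*E**2) = 264 + E + 2*E**2)
1/(y(116) + q(d(-5))) = 1/(11 + (264 + 2 + 2*2**2)) = 1/(11 + (264 + 2 + 2*4)) = 1/(11 + (264 + 2 + 8)) = 1/(11 + 274) = 1/285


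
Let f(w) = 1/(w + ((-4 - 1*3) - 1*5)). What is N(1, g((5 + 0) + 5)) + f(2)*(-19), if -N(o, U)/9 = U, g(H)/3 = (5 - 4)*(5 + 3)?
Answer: -2141/10 ≈ -214.10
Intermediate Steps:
g(H) = 24 (g(H) = 3*((5 - 4)*(5 + 3)) = 3*(1*8) = 3*8 = 24)
N(o, U) = -9*U
f(w) = 1/(-12 + w) (f(w) = 1/(w + ((-4 - 3) - 5)) = 1/(w + (-7 - 5)) = 1/(w - 12) = 1/(-12 + w))
N(1, g((5 + 0) + 5)) + f(2)*(-19) = -9*24 - 19/(-12 + 2) = -216 - 19/(-10) = -216 - 1/10*(-19) = -216 + 19/10 = -2141/10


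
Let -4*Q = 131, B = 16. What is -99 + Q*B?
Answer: -623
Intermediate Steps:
Q = -131/4 (Q = -1/4*131 = -131/4 ≈ -32.750)
-99 + Q*B = -99 - 131/4*16 = -99 - 524 = -623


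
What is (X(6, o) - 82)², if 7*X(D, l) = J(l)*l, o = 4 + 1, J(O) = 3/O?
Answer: 326041/49 ≈ 6653.9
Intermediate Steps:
o = 5
X(D, l) = 3/7 (X(D, l) = ((3/l)*l)/7 = (⅐)*3 = 3/7)
(X(6, o) - 82)² = (3/7 - 82)² = (-571/7)² = 326041/49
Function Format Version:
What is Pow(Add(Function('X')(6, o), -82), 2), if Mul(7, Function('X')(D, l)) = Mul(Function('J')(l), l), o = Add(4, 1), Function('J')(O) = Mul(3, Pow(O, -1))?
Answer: Rational(326041, 49) ≈ 6653.9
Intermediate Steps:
o = 5
Function('X')(D, l) = Rational(3, 7) (Function('X')(D, l) = Mul(Rational(1, 7), Mul(Mul(3, Pow(l, -1)), l)) = Mul(Rational(1, 7), 3) = Rational(3, 7))
Pow(Add(Function('X')(6, o), -82), 2) = Pow(Add(Rational(3, 7), -82), 2) = Pow(Rational(-571, 7), 2) = Rational(326041, 49)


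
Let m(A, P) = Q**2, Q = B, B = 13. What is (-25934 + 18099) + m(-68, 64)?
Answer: -7666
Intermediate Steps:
Q = 13
m(A, P) = 169 (m(A, P) = 13**2 = 169)
(-25934 + 18099) + m(-68, 64) = (-25934 + 18099) + 169 = -7835 + 169 = -7666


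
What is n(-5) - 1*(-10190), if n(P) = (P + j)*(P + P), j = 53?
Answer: 9710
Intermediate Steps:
n(P) = 2*P*(53 + P) (n(P) = (P + 53)*(P + P) = (53 + P)*(2*P) = 2*P*(53 + P))
n(-5) - 1*(-10190) = 2*(-5)*(53 - 5) - 1*(-10190) = 2*(-5)*48 + 10190 = -480 + 10190 = 9710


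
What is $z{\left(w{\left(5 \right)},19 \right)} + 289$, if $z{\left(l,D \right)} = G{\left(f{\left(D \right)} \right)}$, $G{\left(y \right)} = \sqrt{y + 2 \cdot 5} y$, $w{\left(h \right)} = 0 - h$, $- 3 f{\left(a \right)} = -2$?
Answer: $289 + \frac{8 \sqrt{6}}{9} \approx 291.18$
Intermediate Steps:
$f{\left(a \right)} = \frac{2}{3}$ ($f{\left(a \right)} = \left(- \frac{1}{3}\right) \left(-2\right) = \frac{2}{3}$)
$w{\left(h \right)} = - h$
$G{\left(y \right)} = y \sqrt{10 + y}$ ($G{\left(y \right)} = \sqrt{y + 10} y = \sqrt{10 + y} y = y \sqrt{10 + y}$)
$z{\left(l,D \right)} = \frac{8 \sqrt{6}}{9}$ ($z{\left(l,D \right)} = \frac{2 \sqrt{10 + \frac{2}{3}}}{3} = \frac{2 \sqrt{\frac{32}{3}}}{3} = \frac{2 \frac{4 \sqrt{6}}{3}}{3} = \frac{8 \sqrt{6}}{9}$)
$z{\left(w{\left(5 \right)},19 \right)} + 289 = \frac{8 \sqrt{6}}{9} + 289 = 289 + \frac{8 \sqrt{6}}{9}$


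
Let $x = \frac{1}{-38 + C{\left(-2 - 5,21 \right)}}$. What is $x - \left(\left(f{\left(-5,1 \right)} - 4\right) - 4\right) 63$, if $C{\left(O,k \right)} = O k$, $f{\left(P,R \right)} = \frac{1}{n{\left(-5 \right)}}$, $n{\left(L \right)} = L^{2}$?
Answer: $\frac{463864}{925} \approx 501.47$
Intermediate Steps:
$f{\left(P,R \right)} = \frac{1}{25}$ ($f{\left(P,R \right)} = \frac{1}{\left(-5\right)^{2}} = \frac{1}{25}$)
$x = - \frac{1}{185}$ ($x = \frac{1}{-38 + \left(-2 - 5\right) 21} = \frac{1}{-38 - 147} = \frac{1}{-185} = - \frac{1}{185} \approx -0.0054054$)
$x - \left(\left(f{\left(-5,1 \right)} - 4\right) - 4\right) 63 = - \frac{1}{185} - \left(\left(\frac{1}{25} - 4\right) - 4\right) 63 = - \frac{1}{185} - \left(- \frac{99}{25} - 4\right) 63 = - \frac{1}{185} - \left(- \frac{199}{25}\right) 63 = - \frac{1}{185} - - \frac{12537}{25} = - \frac{1}{185} + \frac{12537}{25} = \frac{463864}{925}$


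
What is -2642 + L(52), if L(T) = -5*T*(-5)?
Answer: -1342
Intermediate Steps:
L(T) = 25*T
-2642 + L(52) = -2642 + 25*52 = -2642 + 1300 = -1342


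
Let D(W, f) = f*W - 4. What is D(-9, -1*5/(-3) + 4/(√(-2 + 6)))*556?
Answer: -20572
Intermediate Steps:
D(W, f) = -4 + W*f (D(W, f) = W*f - 4 = -4 + W*f)
D(-9, -1*5/(-3) + 4/(√(-2 + 6)))*556 = (-4 - 9*(-1*5/(-3) + 4/(√(-2 + 6))))*556 = (-4 - 9*(-5*(-⅓) + 4/(√4)))*556 = (-4 - 9*(5/3 + 4/2))*556 = (-4 - 9*(5/3 + 4*(½)))*556 = (-4 - 9*(5/3 + 2))*556 = (-4 - 9*11/3)*556 = (-4 - 33)*556 = -37*556 = -20572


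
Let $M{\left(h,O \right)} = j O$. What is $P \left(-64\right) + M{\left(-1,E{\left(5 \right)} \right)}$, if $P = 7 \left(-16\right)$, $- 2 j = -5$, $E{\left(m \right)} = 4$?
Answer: $7178$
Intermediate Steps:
$j = \frac{5}{2}$ ($j = \left(- \frac{1}{2}\right) \left(-5\right) = \frac{5}{2} \approx 2.5$)
$M{\left(h,O \right)} = \frac{5 O}{2}$
$P = -112$
$P \left(-64\right) + M{\left(-1,E{\left(5 \right)} \right)} = \left(-112\right) \left(-64\right) + \frac{5}{2} \cdot 4 = 7168 + 10 = 7178$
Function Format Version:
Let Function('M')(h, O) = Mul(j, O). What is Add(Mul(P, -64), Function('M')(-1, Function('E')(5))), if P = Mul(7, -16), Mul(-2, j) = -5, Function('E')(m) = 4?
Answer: 7178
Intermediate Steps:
j = Rational(5, 2) (j = Mul(Rational(-1, 2), -5) = Rational(5, 2) ≈ 2.5000)
Function('M')(h, O) = Mul(Rational(5, 2), O)
P = -112
Add(Mul(P, -64), Function('M')(-1, Function('E')(5))) = Add(Mul(-112, -64), Mul(Rational(5, 2), 4)) = Add(7168, 10) = 7178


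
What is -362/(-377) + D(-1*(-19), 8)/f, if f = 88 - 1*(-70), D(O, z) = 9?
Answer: 60589/59566 ≈ 1.0172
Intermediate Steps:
f = 158 (f = 88 + 70 = 158)
-362/(-377) + D(-1*(-19), 8)/f = -362/(-377) + 9/158 = -362*(-1/377) + 9*(1/158) = 362/377 + 9/158 = 60589/59566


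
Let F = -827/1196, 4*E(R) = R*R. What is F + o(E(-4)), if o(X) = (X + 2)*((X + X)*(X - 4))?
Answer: -827/1196 ≈ -0.69147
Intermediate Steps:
E(R) = R²/4 (E(R) = (R*R)/4 = R²/4)
F = -827/1196 (F = -827*1/1196 = -827/1196 ≈ -0.69147)
o(X) = 2*X*(-4 + X)*(2 + X) (o(X) = (2 + X)*((2*X)*(-4 + X)) = (2 + X)*(2*X*(-4 + X)) = 2*X*(-4 + X)*(2 + X))
F + o(E(-4)) = -827/1196 + 2*((¼)*(-4)²)*(-8 + ((¼)*(-4)²)² - (-4)²/2) = -827/1196 + 2*((¼)*16)*(-8 + ((¼)*16)² - 16/2) = -827/1196 + 2*4*(-8 + 4² - 2*4) = -827/1196 + 2*4*(-8 + 16 - 8) = -827/1196 + 2*4*0 = -827/1196 + 0 = -827/1196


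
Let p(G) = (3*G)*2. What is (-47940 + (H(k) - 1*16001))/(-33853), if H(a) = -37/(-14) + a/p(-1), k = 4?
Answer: 2685439/1421826 ≈ 1.8887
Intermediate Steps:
p(G) = 6*G
H(a) = 37/14 - a/6 (H(a) = -37/(-14) + a/((6*(-1))) = -37*(-1/14) + a/(-6) = 37/14 + a*(-1/6) = 37/14 - a/6)
(-47940 + (H(k) - 1*16001))/(-33853) = (-47940 + ((37/14 - 1/6*4) - 1*16001))/(-33853) = (-47940 + ((37/14 - 2/3) - 16001))*(-1/33853) = (-47940 + (83/42 - 16001))*(-1/33853) = (-47940 - 671959/42)*(-1/33853) = -2685439/42*(-1/33853) = 2685439/1421826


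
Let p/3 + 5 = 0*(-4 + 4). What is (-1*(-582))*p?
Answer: -8730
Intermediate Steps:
p = -15 (p = -15 + 3*(0*(-4 + 4)) = -15 + 3*(0*0) = -15 + 3*0 = -15 + 0 = -15)
(-1*(-582))*p = -1*(-582)*(-15) = 582*(-15) = -8730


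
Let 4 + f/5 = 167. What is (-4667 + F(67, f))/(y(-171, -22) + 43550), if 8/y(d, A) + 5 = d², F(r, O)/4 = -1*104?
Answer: -37151647/318306952 ≈ -0.11672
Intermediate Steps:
f = 815 (f = -20 + 5*167 = -20 + 835 = 815)
F(r, O) = -416 (F(r, O) = 4*(-1*104) = 4*(-104) = -416)
y(d, A) = 8/(-5 + d²)
(-4667 + F(67, f))/(y(-171, -22) + 43550) = (-4667 - 416)/(8/(-5 + (-171)²) + 43550) = -5083/(8/(-5 + 29241) + 43550) = -5083/(8/29236 + 43550) = -5083/(8*(1/29236) + 43550) = -5083/(2/7309 + 43550) = -5083/318306952/7309 = -5083*7309/318306952 = -37151647/318306952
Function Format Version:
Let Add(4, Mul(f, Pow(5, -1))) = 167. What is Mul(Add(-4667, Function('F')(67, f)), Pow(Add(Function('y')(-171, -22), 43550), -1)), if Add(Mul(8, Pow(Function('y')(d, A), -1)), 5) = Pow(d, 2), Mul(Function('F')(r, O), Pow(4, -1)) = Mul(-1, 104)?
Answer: Rational(-37151647, 318306952) ≈ -0.11672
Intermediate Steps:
f = 815 (f = Add(-20, Mul(5, 167)) = Add(-20, 835) = 815)
Function('F')(r, O) = -416 (Function('F')(r, O) = Mul(4, Mul(-1, 104)) = Mul(4, -104) = -416)
Function('y')(d, A) = Mul(8, Pow(Add(-5, Pow(d, 2)), -1))
Mul(Add(-4667, Function('F')(67, f)), Pow(Add(Function('y')(-171, -22), 43550), -1)) = Mul(Add(-4667, -416), Pow(Add(Mul(8, Pow(Add(-5, Pow(-171, 2)), -1)), 43550), -1)) = Mul(-5083, Pow(Add(Mul(8, Pow(Add(-5, 29241), -1)), 43550), -1)) = Mul(-5083, Pow(Add(Mul(8, Pow(29236, -1)), 43550), -1)) = Mul(-5083, Pow(Add(Mul(8, Rational(1, 29236)), 43550), -1)) = Mul(-5083, Pow(Add(Rational(2, 7309), 43550), -1)) = Mul(-5083, Pow(Rational(318306952, 7309), -1)) = Mul(-5083, Rational(7309, 318306952)) = Rational(-37151647, 318306952)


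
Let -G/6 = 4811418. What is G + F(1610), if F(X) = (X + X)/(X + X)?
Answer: -28868507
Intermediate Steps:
G = -28868508 (G = -6*4811418 = -28868508)
F(X) = 1 (F(X) = (2*X)/((2*X)) = (2*X)*(1/(2*X)) = 1)
G + F(1610) = -28868508 + 1 = -28868507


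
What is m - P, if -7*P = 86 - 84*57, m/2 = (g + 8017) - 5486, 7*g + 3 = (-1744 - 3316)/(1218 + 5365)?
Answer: 202259138/46081 ≈ 4389.2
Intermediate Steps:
g = -24809/46081 (g = -3/7 + ((-1744 - 3316)/(1218 + 5365))/7 = -3/7 + (-5060/6583)/7 = -3/7 + (-5060*1/6583)/7 = -3/7 + (⅐)*(-5060/6583) = -3/7 - 5060/46081 = -24809/46081 ≈ -0.53838)
m = 233212404/46081 (m = 2*((-24809/46081 + 8017) - 5486) = 2*(369406568/46081 - 5486) = 2*(116606202/46081) = 233212404/46081 ≈ 5060.9)
P = 4702/7 (P = -(86 - 84*57)/7 = -(86 - 4788)/7 = -⅐*(-4702) = 4702/7 ≈ 671.71)
m - P = 233212404/46081 - 1*4702/7 = 233212404/46081 - 4702/7 = 202259138/46081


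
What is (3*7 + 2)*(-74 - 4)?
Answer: -1794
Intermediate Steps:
(3*7 + 2)*(-74 - 4) = (21 + 2)*(-78) = 23*(-78) = -1794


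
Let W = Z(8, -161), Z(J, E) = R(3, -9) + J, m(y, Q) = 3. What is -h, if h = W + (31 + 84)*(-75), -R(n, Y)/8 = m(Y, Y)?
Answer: 8641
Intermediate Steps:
R(n, Y) = -24 (R(n, Y) = -8*3 = -24)
Z(J, E) = -24 + J
W = -16 (W = -24 + 8 = -16)
h = -8641 (h = -16 + (31 + 84)*(-75) = -16 + 115*(-75) = -16 - 8625 = -8641)
-h = -1*(-8641) = 8641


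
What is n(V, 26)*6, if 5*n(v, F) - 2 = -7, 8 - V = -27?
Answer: -6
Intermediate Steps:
V = 35 (V = 8 - 1*(-27) = 8 + 27 = 35)
n(v, F) = -1 (n(v, F) = 2/5 + (1/5)*(-7) = 2/5 - 7/5 = -1)
n(V, 26)*6 = -1*6 = -6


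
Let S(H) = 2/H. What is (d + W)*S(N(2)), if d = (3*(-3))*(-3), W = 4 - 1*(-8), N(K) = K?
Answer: 39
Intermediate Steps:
W = 12 (W = 4 + 8 = 12)
d = 27 (d = -9*(-3) = 27)
(d + W)*S(N(2)) = (27 + 12)*(2/2) = 39*(2*(½)) = 39*1 = 39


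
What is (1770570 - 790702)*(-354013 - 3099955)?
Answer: -3384432716224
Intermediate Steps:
(1770570 - 790702)*(-354013 - 3099955) = 979868*(-3453968) = -3384432716224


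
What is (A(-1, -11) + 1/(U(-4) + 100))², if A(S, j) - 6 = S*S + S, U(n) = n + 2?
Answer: 346921/9604 ≈ 36.123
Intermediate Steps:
U(n) = 2 + n
A(S, j) = 6 + S + S² (A(S, j) = 6 + (S*S + S) = 6 + (S² + S) = 6 + (S + S²) = 6 + S + S²)
(A(-1, -11) + 1/(U(-4) + 100))² = ((6 - 1 + (-1)²) + 1/((2 - 4) + 100))² = ((6 - 1 + 1) + 1/(-2 + 100))² = (6 + 1/98)² = (589/98)² = 346921/9604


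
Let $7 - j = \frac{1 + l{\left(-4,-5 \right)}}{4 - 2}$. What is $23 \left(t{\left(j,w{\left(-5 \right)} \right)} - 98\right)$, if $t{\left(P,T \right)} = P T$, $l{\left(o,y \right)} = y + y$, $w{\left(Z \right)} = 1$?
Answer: $- \frac{3979}{2} \approx -1989.5$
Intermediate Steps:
$l{\left(o,y \right)} = 2 y$
$j = \frac{23}{2}$ ($j = 7 - \frac{1 + 2 \left(-5\right)}{4 - 2} = 7 - \frac{1 - 10}{2} = 7 - \left(-9\right) \frac{1}{2} = 7 - - \frac{9}{2} = 7 + \frac{9}{2} = \frac{23}{2} \approx 11.5$)
$23 \left(t{\left(j,w{\left(-5 \right)} \right)} - 98\right) = 23 \left(\frac{23}{2} \cdot 1 - 98\right) = 23 \left(\frac{23}{2} - 98\right) = 23 \left(- \frac{173}{2}\right) = - \frac{3979}{2}$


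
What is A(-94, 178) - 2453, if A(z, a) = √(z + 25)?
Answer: -2453 + I*√69 ≈ -2453.0 + 8.3066*I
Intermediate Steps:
A(z, a) = √(25 + z)
A(-94, 178) - 2453 = √(25 - 94) - 2453 = √(-69) - 2453 = I*√69 - 2453 = -2453 + I*√69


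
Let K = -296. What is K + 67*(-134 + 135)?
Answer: -229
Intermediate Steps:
K + 67*(-134 + 135) = -296 + 67*(-134 + 135) = -296 + 67*1 = -296 + 67 = -229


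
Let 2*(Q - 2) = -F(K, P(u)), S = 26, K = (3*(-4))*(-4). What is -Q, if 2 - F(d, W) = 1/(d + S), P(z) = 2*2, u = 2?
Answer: -149/148 ≈ -1.0068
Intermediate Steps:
K = 48 (K = -12*(-4) = 48)
P(z) = 4
F(d, W) = 2 - 1/(26 + d) (F(d, W) = 2 - 1/(d + 26) = 2 - 1/(26 + d))
Q = 149/148 (Q = 2 + (-(51 + 2*48)/(26 + 48))/2 = 2 + (-(51 + 96)/74)/2 = 2 + (-147/74)/2 = 2 + (-1*147/74)/2 = 2 + (½)*(-147/74) = 2 - 147/148 = 149/148 ≈ 1.0068)
-Q = -1*149/148 = -149/148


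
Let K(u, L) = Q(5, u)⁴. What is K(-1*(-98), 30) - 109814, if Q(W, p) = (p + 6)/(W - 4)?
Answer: 116876042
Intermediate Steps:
Q(W, p) = (6 + p)/(-4 + W)
K(u, L) = (6 + u)⁴ (K(u, L) = ((6 + u)/(-4 + 5))⁴ = ((6 + u)/1)⁴ = (1*(6 + u))⁴ = (6 + u)⁴)
K(-1*(-98), 30) - 109814 = (6 - 1*(-98))⁴ - 109814 = (6 + 98)⁴ - 109814 = 104⁴ - 109814 = 116985856 - 109814 = 116876042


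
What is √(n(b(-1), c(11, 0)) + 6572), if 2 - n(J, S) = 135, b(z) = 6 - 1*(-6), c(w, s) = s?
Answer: √6439 ≈ 80.243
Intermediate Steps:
b(z) = 12 (b(z) = 6 + 6 = 12)
n(J, S) = -133 (n(J, S) = 2 - 1*135 = 2 - 135 = -133)
√(n(b(-1), c(11, 0)) + 6572) = √(-133 + 6572) = √6439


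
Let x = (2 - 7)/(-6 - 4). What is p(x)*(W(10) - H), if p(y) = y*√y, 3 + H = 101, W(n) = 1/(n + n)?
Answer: -1959*√2/80 ≈ -34.631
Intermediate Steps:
W(n) = 1/(2*n)
H = 98 (H = -3 + 101 = 98)
x = ½ (x = -5/(-10) = -5*(-⅒) = ½ ≈ 0.50000)
p(y) = y^(3/2)
p(x)*(W(10) - H) = (½)^(3/2)*((½)/10 - 1*98) = (√2/4)*((½)*(⅒) - 98) = (√2/4)*(1/20 - 98) = (√2/4)*(-1959/20) = -1959*√2/80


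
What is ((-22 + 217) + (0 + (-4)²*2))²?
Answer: 51529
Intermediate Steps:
((-22 + 217) + (0 + (-4)²*2))² = (195 + (0 + 16*2))² = (195 + (0 + 32))² = (195 + 32)² = 227² = 51529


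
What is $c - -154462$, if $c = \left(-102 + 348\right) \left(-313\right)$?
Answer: $77464$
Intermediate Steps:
$c = -76998$ ($c = 246 \left(-313\right) = -76998$)
$c - -154462 = -76998 - -154462 = -76998 + 154462 = 77464$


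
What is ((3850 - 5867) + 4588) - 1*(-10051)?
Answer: 12622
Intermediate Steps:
((3850 - 5867) + 4588) - 1*(-10051) = (-2017 + 4588) + 10051 = 2571 + 10051 = 12622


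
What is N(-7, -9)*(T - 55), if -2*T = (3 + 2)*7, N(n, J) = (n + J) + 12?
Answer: 290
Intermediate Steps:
N(n, J) = 12 + J + n (N(n, J) = (J + n) + 12 = 12 + J + n)
T = -35/2 (T = -(3 + 2)*7/2 = -5*7/2 = -½*35 = -35/2 ≈ -17.500)
N(-7, -9)*(T - 55) = (12 - 9 - 7)*(-35/2 - 55) = -4*(-145/2) = 290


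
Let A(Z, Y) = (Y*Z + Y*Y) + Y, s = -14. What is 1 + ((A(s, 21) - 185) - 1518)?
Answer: -1534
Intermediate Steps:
A(Z, Y) = Y + Y² + Y*Z (A(Z, Y) = (Y*Z + Y²) + Y = (Y² + Y*Z) + Y = Y + Y² + Y*Z)
1 + ((A(s, 21) - 185) - 1518) = 1 + ((21*(1 + 21 - 14) - 185) - 1518) = 1 + ((21*8 - 185) - 1518) = 1 + ((168 - 185) - 1518) = 1 + (-17 - 1518) = 1 - 1535 = -1534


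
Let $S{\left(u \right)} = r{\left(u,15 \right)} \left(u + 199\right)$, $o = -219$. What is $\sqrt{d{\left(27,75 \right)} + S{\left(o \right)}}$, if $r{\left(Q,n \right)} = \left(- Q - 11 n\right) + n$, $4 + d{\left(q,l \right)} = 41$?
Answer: $i \sqrt{1343} \approx 36.647 i$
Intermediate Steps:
$d{\left(q,l \right)} = 37$ ($d{\left(q,l \right)} = -4 + 41 = 37$)
$r{\left(Q,n \right)} = - Q - 10 n$
$S{\left(u \right)} = \left(-150 - u\right) \left(199 + u\right)$ ($S{\left(u \right)} = \left(- u - 150\right) \left(u + 199\right) = \left(- u - 150\right) \left(199 + u\right) = \left(-150 - u\right) \left(199 + u\right)$)
$\sqrt{d{\left(27,75 \right)} + S{\left(o \right)}} = \sqrt{37 - \left(150 - 219\right) \left(199 - 219\right)} = \sqrt{37 - \left(-69\right) \left(-20\right)} = \sqrt{37 - 1380} = \sqrt{-1343} = i \sqrt{1343}$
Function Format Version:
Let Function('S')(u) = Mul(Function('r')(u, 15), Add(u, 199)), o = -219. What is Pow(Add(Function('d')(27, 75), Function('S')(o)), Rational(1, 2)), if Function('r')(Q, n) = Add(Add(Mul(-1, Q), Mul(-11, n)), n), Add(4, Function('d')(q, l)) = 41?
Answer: Mul(I, Pow(1343, Rational(1, 2))) ≈ Mul(36.647, I)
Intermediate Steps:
Function('d')(q, l) = 37 (Function('d')(q, l) = Add(-4, 41) = 37)
Function('r')(Q, n) = Add(Mul(-1, Q), Mul(-10, n))
Function('S')(u) = Mul(Add(-150, Mul(-1, u)), Add(199, u)) (Function('S')(u) = Mul(Add(Mul(-1, u), Mul(-10, 15)), Add(u, 199)) = Mul(Add(Mul(-1, u), -150), Add(199, u)) = Mul(Add(-150, Mul(-1, u)), Add(199, u)))
Pow(Add(Function('d')(27, 75), Function('S')(o)), Rational(1, 2)) = Pow(Add(37, Mul(-1, Add(150, -219), Add(199, -219))), Rational(1, 2)) = Pow(Add(37, Mul(-1, -69, -20)), Rational(1, 2)) = Pow(Add(37, -1380), Rational(1, 2)) = Pow(-1343, Rational(1, 2)) = Mul(I, Pow(1343, Rational(1, 2)))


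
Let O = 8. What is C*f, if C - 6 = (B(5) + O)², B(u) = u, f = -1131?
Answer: -197925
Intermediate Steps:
C = 175 (C = 6 + (5 + 8)² = 6 + 13² = 6 + 169 = 175)
C*f = 175*(-1131) = -197925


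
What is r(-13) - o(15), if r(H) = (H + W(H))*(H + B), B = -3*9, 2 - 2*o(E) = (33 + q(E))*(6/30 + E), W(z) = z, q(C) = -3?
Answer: 1267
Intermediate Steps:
o(E) = -2 - 15*E (o(E) = 1 - (33 - 3)*(6/30 + E)/2 = 1 - 15*(6*(1/30) + E) = 1 - 15*(⅕ + E) = 1 - (6 + 30*E)/2 = 1 + (-3 - 15*E) = -2 - 15*E)
B = -27
r(H) = 2*H*(-27 + H) (r(H) = (H + H)*(H - 27) = (2*H)*(-27 + H) = 2*H*(-27 + H))
r(-13) - o(15) = 2*(-13)*(-27 - 13) - (-2 - 15*15) = 2*(-13)*(-40) - (-2 - 225) = 1040 - 1*(-227) = 1040 + 227 = 1267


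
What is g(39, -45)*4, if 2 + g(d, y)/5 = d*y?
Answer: -35140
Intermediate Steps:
g(d, y) = -10 + 5*d*y (g(d, y) = -10 + 5*(d*y) = -10 + 5*d*y)
g(39, -45)*4 = (-10 + 5*39*(-45))*4 = (-10 - 8775)*4 = -8785*4 = -35140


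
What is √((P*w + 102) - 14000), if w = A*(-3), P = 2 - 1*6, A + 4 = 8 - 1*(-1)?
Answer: I*√13838 ≈ 117.64*I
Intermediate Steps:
A = 5 (A = -4 + (8 - 1*(-1)) = -4 + (8 + 1) = -4 + 9 = 5)
P = -4 (P = 2 - 6 = -4)
w = -15 (w = 5*(-3) = -15)
√((P*w + 102) - 14000) = √((-4*(-15) + 102) - 14000) = √((60 + 102) - 14000) = √(162 - 14000) = √(-13838) = I*√13838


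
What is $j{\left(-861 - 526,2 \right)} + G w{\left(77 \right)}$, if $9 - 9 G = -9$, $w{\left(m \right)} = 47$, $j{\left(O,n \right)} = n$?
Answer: $96$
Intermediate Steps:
$G = 2$ ($G = 1 - -1 = 1 + 1 = 2$)
$j{\left(-861 - 526,2 \right)} + G w{\left(77 \right)} = 2 + 2 \cdot 47 = 2 + 94 = 96$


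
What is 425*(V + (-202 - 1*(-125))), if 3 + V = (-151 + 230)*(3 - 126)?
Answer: -4163725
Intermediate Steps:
V = -9720 (V = -3 + (-151 + 230)*(3 - 126) = -3 + 79*(-123) = -3 - 9717 = -9720)
425*(V + (-202 - 1*(-125))) = 425*(-9720 + (-202 - 1*(-125))) = 425*(-9720 + (-202 + 125)) = 425*(-9720 - 77) = 425*(-9797) = -4163725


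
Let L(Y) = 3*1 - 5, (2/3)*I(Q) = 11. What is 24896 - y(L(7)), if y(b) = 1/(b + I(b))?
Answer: 721982/29 ≈ 24896.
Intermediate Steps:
I(Q) = 33/2 (I(Q) = (3/2)*11 = 33/2)
L(Y) = -2 (L(Y) = 3 - 5 = -2)
y(b) = 1/(33/2 + b) (y(b) = 1/(b + 33/2) = 1/(33/2 + b))
24896 - y(L(7)) = 24896 - 2/(33 + 2*(-2)) = 24896 - 2/(33 - 4) = 24896 - 2/29 = 721982/29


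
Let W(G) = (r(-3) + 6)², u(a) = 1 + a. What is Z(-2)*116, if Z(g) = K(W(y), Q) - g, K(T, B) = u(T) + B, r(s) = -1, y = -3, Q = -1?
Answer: 3132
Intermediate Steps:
W(G) = 25 (W(G) = (-1 + 6)² = 5² = 25)
K(T, B) = 1 + B + T (K(T, B) = (1 + T) + B = 1 + B + T)
Z(g) = 25 - g (Z(g) = (1 - 1 + 25) - g = 25 - g)
Z(-2)*116 = (25 - 1*(-2))*116 = (25 + 2)*116 = 27*116 = 3132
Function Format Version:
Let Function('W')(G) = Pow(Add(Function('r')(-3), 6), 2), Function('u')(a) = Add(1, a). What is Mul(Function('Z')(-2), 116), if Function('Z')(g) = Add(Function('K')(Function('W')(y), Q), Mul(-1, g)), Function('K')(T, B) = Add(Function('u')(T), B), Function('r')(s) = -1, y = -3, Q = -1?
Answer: 3132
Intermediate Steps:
Function('W')(G) = 25 (Function('W')(G) = Pow(Add(-1, 6), 2) = Pow(5, 2) = 25)
Function('K')(T, B) = Add(1, B, T) (Function('K')(T, B) = Add(Add(1, T), B) = Add(1, B, T))
Function('Z')(g) = Add(25, Mul(-1, g)) (Function('Z')(g) = Add(Add(1, -1, 25), Mul(-1, g)) = Add(25, Mul(-1, g)))
Mul(Function('Z')(-2), 116) = Mul(Add(25, Mul(-1, -2)), 116) = Mul(Add(25, 2), 116) = Mul(27, 116) = 3132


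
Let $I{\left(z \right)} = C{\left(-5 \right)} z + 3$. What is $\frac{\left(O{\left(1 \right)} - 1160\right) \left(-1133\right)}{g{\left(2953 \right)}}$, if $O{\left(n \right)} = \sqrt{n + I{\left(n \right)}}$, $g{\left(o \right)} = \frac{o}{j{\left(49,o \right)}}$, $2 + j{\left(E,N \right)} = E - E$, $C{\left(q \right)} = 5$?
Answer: $- \frac{2621762}{2953} \approx -887.83$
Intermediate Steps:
$I{\left(z \right)} = 3 + 5 z$ ($I{\left(z \right)} = 5 z + 3 = 3 + 5 z$)
$j{\left(E,N \right)} = -2$ ($j{\left(E,N \right)} = -2 + \left(E - E\right) = -2 + 0 = -2$)
$g{\left(o \right)} = - \frac{o}{2}$ ($g{\left(o \right)} = \frac{o}{-2} = o \left(- \frac{1}{2}\right) = - \frac{o}{2}$)
$O{\left(n \right)} = \sqrt{3 + 6 n}$ ($O{\left(n \right)} = \sqrt{n + \left(3 + 5 n\right)} = \sqrt{3 + 6 n}$)
$\frac{\left(O{\left(1 \right)} - 1160\right) \left(-1133\right)}{g{\left(2953 \right)}} = \frac{\left(\sqrt{3 + 6 \cdot 1} - 1160\right) \left(-1133\right)}{\left(- \frac{1}{2}\right) 2953} = \frac{\left(\sqrt{3 + 6} - 1160\right) \left(-1133\right)}{- \frac{2953}{2}} = \left(\sqrt{9} - 1160\right) \left(-1133\right) \left(- \frac{2}{2953}\right) = \left(3 - 1160\right) \left(-1133\right) \left(- \frac{2}{2953}\right) = \left(-1157\right) \left(-1133\right) \left(- \frac{2}{2953}\right) = 1310881 \left(- \frac{2}{2953}\right) = - \frac{2621762}{2953}$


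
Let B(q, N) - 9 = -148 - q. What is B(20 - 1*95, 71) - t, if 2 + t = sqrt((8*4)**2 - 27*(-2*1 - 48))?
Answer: -62 - sqrt(2374) ≈ -110.72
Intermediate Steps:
B(q, N) = -139 - q (B(q, N) = 9 + (-148 - q) = -139 - q)
t = -2 + sqrt(2374) (t = -2 + sqrt((8*4)**2 - 27*(-2*1 - 48)) = -2 + sqrt(32**2 - 27*(-2 - 48)) = -2 + sqrt(1024 - 27*(-50)) = -2 + sqrt(1024 + 1350) = -2 + sqrt(2374) ≈ 46.724)
B(20 - 1*95, 71) - t = (-139 - (20 - 1*95)) - (-2 + sqrt(2374)) = (-139 - (20 - 95)) + (2 - sqrt(2374)) = (-139 - 1*(-75)) + (2 - sqrt(2374)) = (-139 + 75) + (2 - sqrt(2374)) = -64 + (2 - sqrt(2374)) = -62 - sqrt(2374)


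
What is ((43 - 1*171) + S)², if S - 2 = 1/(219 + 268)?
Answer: 3765172321/237169 ≈ 15875.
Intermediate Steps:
S = 975/487 (S = 2 + 1/(219 + 268) = 2 + 1/487 = 975/487 ≈ 2.0021)
((43 - 1*171) + S)² = ((43 - 1*171) + 975/487)² = ((43 - 171) + 975/487)² = (-128 + 975/487)² = (-61361/487)² = 3765172321/237169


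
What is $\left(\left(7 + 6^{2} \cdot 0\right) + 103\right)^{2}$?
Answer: $12100$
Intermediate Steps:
$\left(\left(7 + 6^{2} \cdot 0\right) + 103\right)^{2} = \left(\left(7 + 36 \cdot 0\right) + 103\right)^{2} = \left(\left(7 + 0\right) + 103\right)^{2} = \left(7 + 103\right)^{2} = 110^{2} = 12100$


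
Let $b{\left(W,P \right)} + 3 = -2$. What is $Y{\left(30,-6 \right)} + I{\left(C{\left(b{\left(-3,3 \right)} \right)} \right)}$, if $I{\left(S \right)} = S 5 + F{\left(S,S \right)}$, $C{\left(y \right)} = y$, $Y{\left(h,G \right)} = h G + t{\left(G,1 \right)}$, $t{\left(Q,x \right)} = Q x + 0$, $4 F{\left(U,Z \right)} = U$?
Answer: $- \frac{849}{4} \approx -212.25$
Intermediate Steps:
$F{\left(U,Z \right)} = \frac{U}{4}$
$t{\left(Q,x \right)} = Q x$
$Y{\left(h,G \right)} = G + G h$ ($Y{\left(h,G \right)} = h G + G 1 = G h + G = G + G h$)
$b{\left(W,P \right)} = -5$ ($b{\left(W,P \right)} = -3 - 2 = -5$)
$I{\left(S \right)} = \frac{21 S}{4}$ ($I{\left(S \right)} = S 5 + \frac{S}{4} = 5 S + \frac{S}{4} = \frac{21 S}{4}$)
$Y{\left(30,-6 \right)} + I{\left(C{\left(b{\left(-3,3 \right)} \right)} \right)} = - 6 \left(1 + 30\right) + \frac{21}{4} \left(-5\right) = \left(-6\right) 31 - \frac{105}{4} = -186 - \frac{105}{4} = - \frac{849}{4}$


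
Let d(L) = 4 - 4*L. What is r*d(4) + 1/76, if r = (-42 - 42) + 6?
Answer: 71137/76 ≈ 936.01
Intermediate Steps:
r = -78 (r = -84 + 6 = -78)
r*d(4) + 1/76 = -78*(4 - 4*4) + 1/76 = -78*(4 - 16) + 1/76 = -78*(-12) + 1/76 = 936 + 1/76 = 71137/76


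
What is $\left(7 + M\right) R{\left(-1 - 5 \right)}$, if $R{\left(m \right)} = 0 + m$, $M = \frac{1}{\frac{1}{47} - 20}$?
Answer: $- \frac{13052}{313} \approx -41.7$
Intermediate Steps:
$M = - \frac{47}{939}$ ($M = \frac{1}{\frac{1}{47} - 20} = \frac{1}{- \frac{939}{47}} = - \frac{47}{939} \approx -0.050053$)
$R{\left(m \right)} = m$
$\left(7 + M\right) R{\left(-1 - 5 \right)} = \left(7 - \frac{47}{939}\right) \left(-1 - 5\right) = \frac{6526}{939} \left(-6\right) = - \frac{13052}{313}$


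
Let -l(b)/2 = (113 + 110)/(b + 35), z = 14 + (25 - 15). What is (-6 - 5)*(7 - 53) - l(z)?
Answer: 30300/59 ≈ 513.56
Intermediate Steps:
z = 24 (z = 14 + 10 = 24)
l(b) = -446/(35 + b) (l(b) = -2*(113 + 110)/(b + 35) = -446/(35 + b))
(-6 - 5)*(7 - 53) - l(z) = (-6 - 5)*(7 - 53) - (-446)/(35 + 24) = -11*(-46) - (-446)/59 = 506 - (-446)/59 = 506 - 1*(-446/59) = 506 + 446/59 = 30300/59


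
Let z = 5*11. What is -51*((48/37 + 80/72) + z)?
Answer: -324989/111 ≈ -2927.8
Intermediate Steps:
z = 55
-51*((48/37 + 80/72) + z) = -51*((48/37 + 80/72) + 55) = -51*((48*(1/37) + 80*(1/72)) + 55) = -51*((48/37 + 10/9) + 55) = -51*(802/333 + 55) = -51*19117/333 = -324989/111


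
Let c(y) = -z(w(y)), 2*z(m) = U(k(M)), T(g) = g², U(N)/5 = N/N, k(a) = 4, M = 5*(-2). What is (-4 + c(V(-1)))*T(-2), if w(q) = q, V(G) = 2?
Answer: -26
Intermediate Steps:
M = -10
U(N) = 5 (U(N) = 5*(N/N) = 5*1 = 5)
z(m) = 5/2 (z(m) = (½)*5 = 5/2)
c(y) = -5/2 (c(y) = -1*5/2 = -5/2)
(-4 + c(V(-1)))*T(-2) = (-4 - 5/2)*(-2)² = -13/2*4 = -26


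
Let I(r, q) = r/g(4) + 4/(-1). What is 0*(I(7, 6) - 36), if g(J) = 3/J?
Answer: 0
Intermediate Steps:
I(r, q) = -4 + 4*r/3 (I(r, q) = r/((3/4)) + 4/(-1) = r/((3*(¼))) + 4*(-1) = r/(¾) - 4 = r*(4/3) - 4 = 4*r/3 - 4 = -4 + 4*r/3)
0*(I(7, 6) - 36) = 0*((-4 + (4/3)*7) - 36) = 0*((-4 + 28/3) - 36) = 0*(16/3 - 36) = 0*(-92/3) = 0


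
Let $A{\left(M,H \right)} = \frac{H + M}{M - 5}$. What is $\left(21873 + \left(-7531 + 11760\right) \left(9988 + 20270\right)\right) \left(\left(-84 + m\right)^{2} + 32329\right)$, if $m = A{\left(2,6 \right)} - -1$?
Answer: $\frac{15230398254850}{3} \approx 5.0768 \cdot 10^{12}$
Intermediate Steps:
$A{\left(M,H \right)} = \frac{H + M}{-5 + M}$
$m = - \frac{5}{3}$ ($m = \frac{6 + 2}{-5 + 2} - -1 = \frac{1}{-3} \cdot 8 + 1 = \left(- \frac{1}{3}\right) 8 + 1 = - \frac{8}{3} + 1 = - \frac{5}{3} \approx -1.6667$)
$\left(21873 + \left(-7531 + 11760\right) \left(9988 + 20270\right)\right) \left(\left(-84 + m\right)^{2} + 32329\right) = \left(21873 + \left(-7531 + 11760\right) \left(9988 + 20270\right)\right) \left(\left(-84 - \frac{5}{3}\right)^{2} + 32329\right) = \left(21873 + 4229 \cdot 30258\right) \left(\left(- \frac{257}{3}\right)^{2} + 32329\right) = \left(21873 + 127961082\right) \left(\frac{66049}{9} + 32329\right) = 127982955 \cdot \frac{357010}{9} = \frac{15230398254850}{3}$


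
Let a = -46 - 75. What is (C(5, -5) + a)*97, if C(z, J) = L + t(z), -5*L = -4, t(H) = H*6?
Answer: -43747/5 ≈ -8749.4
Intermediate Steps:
t(H) = 6*H
a = -121
L = 4/5 (L = -1/5*(-4) = 4/5 ≈ 0.80000)
C(z, J) = 4/5 + 6*z
(C(5, -5) + a)*97 = ((4/5 + 6*5) - 121)*97 = ((4/5 + 30) - 121)*97 = (154/5 - 121)*97 = -451/5*97 = -43747/5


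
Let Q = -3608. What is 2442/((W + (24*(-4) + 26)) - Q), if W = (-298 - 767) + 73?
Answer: 1221/1273 ≈ 0.95915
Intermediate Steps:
W = -992 (W = -1065 + 73 = -992)
2442/((W + (24*(-4) + 26)) - Q) = 2442/((-992 + (24*(-4) + 26)) - 1*(-3608)) = 2442/((-992 + (-96 + 26)) + 3608) = 2442/((-992 - 70) + 3608) = 2442/(-1062 + 3608) = 2442/2546 = 2442*(1/2546) = 1221/1273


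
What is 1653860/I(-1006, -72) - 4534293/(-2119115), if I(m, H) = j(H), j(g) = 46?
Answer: 1752464055689/48739645 ≈ 35956.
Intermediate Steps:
I(m, H) = 46
1653860/I(-1006, -72) - 4534293/(-2119115) = 1653860/46 - 4534293/(-2119115) = 1653860*(1/46) - 4534293*(-1/2119115) = 826930/23 + 4534293/2119115 = 1752464055689/48739645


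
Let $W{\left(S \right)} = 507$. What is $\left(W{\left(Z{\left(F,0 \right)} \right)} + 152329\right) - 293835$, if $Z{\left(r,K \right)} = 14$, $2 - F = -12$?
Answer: $-140999$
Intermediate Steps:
$F = 14$ ($F = 2 - -12 = 2 + 12 = 14$)
$\left(W{\left(Z{\left(F,0 \right)} \right)} + 152329\right) - 293835 = \left(507 + 152329\right) - 293835 = 152836 - 293835 = -140999$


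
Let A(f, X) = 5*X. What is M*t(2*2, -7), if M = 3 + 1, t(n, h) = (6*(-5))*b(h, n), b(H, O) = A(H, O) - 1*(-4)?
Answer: -2880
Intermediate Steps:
b(H, O) = 4 + 5*O (b(H, O) = 5*O - 1*(-4) = 5*O + 4 = 4 + 5*O)
t(n, h) = -120 - 150*n (t(n, h) = (6*(-5))*(4 + 5*n) = -30*(4 + 5*n) = -120 - 150*n)
M = 4
M*t(2*2, -7) = 4*(-120 - 300*2) = 4*(-120 - 150*4) = 4*(-120 - 600) = 4*(-720) = -2880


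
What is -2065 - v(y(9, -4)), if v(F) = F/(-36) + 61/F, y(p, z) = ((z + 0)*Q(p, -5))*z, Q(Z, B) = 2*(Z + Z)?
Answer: -1180285/576 ≈ -2049.1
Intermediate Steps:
Q(Z, B) = 4*Z (Q(Z, B) = 2*(2*Z) = 4*Z)
y(p, z) = 4*p*z² (y(p, z) = ((z + 0)*(4*p))*z = (z*(4*p))*z = (4*p*z)*z = 4*p*z²)
v(F) = 61/F - F/36 (v(F) = F*(-1/36) + 61/F = -F/36 + 61/F = 61/F - F/36)
-2065 - v(y(9, -4)) = -2065 - (61/((4*9*(-4)²)) - 9*(-4)²/9) = -2065 - (61/((4*9*16)) - 9*16/9) = -2065 - (61/576 - 1/36*576) = -2065 - (61*(1/576) - 16) = -2065 - (61/576 - 16) = -2065 - 1*(-9155/576) = -2065 + 9155/576 = -1180285/576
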